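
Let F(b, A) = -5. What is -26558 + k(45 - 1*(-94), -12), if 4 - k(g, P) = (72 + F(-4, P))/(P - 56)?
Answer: -1805605/68 ≈ -26553.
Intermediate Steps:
k(g, P) = 4 - 67/(-56 + P) (k(g, P) = 4 - (72 - 5)/(P - 56) = 4 - 67/(-56 + P))
-26558 + k(45 - 1*(-94), -12) = -26558 + (-291 + 4*(-12))/(-56 - 12) = -26558 + (-291 - 48)/(-68) = -26558 - 1/68*(-339) = -26558 + 339/68 = -1805605/68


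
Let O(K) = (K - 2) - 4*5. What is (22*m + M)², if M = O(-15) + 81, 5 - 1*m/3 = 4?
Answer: 12100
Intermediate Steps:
m = 3 (m = 15 - 3*4 = 15 - 12 = 3)
O(K) = -22 + K (O(K) = (-2 + K) - 20 = -22 + K)
M = 44 (M = (-22 - 15) + 81 = -37 + 81 = 44)
(22*m + M)² = (22*3 + 44)² = (66 + 44)² = 110² = 12100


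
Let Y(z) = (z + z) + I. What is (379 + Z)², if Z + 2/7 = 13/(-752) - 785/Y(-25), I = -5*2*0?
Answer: 107755382319841/692742400 ≈ 1.5555e+5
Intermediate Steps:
I = 0 (I = -10*0 = 0)
Y(z) = 2*z (Y(z) = (z + z) + 0 = 2*z + 0 = 2*z)
Z = 405249/26320 (Z = -2/7 + (13/(-752) - 785/(2*(-25))) = -2/7 + (13*(-1/752) - 785/(-50)) = -2/7 + (-13/752 - 785*(-1/50)) = -2/7 + (-13/752 + 157/10) = -2/7 + 58967/3760 = 405249/26320 ≈ 15.397)
(379 + Z)² = (379 + 405249/26320)² = (10380529/26320)² = 107755382319841/692742400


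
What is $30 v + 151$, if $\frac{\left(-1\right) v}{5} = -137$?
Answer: $20701$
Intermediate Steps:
$v = 685$ ($v = \left(-5\right) \left(-137\right) = 685$)
$30 v + 151 = 30 \cdot 685 + 151 = 20550 + 151 = 20701$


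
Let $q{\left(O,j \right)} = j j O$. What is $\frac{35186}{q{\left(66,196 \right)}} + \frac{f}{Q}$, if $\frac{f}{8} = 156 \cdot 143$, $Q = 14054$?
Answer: $\frac{113245530907}{8908324656} \approx 12.712$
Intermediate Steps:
$q{\left(O,j \right)} = O j^{2}$ ($q{\left(O,j \right)} = j^{2} O = O j^{2}$)
$f = 178464$ ($f = 8 \cdot 156 \cdot 143 = 8 \cdot 22308 = 178464$)
$\frac{35186}{q{\left(66,196 \right)}} + \frac{f}{Q} = \frac{35186}{66 \cdot 196^{2}} + \frac{178464}{14054} = \frac{35186}{66 \cdot 38416} + 178464 \cdot \frac{1}{14054} = \frac{35186}{2535456} + \frac{89232}{7027} = 35186 \cdot \frac{1}{2535456} + \frac{89232}{7027} = \frac{17593}{1267728} + \frac{89232}{7027} = \frac{113245530907}{8908324656}$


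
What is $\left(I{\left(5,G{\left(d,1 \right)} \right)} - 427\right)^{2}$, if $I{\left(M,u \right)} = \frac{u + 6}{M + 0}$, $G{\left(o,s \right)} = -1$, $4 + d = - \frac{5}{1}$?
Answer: $181476$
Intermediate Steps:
$d = -9$ ($d = -4 - \frac{5}{1} = -4 - 5 = -9$)
$I{\left(M,u \right)} = \frac{6 + u}{M}$
$\left(I{\left(5,G{\left(d,1 \right)} \right)} - 427\right)^{2} = \left(\frac{6 - 1}{5} - 427\right)^{2} = \left(\frac{1}{5} \cdot 5 - 427\right)^{2} = \left(1 - 427\right)^{2} = \left(-426\right)^{2} = 181476$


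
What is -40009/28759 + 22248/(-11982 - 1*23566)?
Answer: -515517541/255581233 ≈ -2.0170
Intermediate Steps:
-40009/28759 + 22248/(-11982 - 1*23566) = -40009*1/28759 + 22248/(-11982 - 23566) = -40009/28759 + 22248/(-35548) = -40009/28759 + 22248*(-1/35548) = -40009/28759 - 5562/8887 = -515517541/255581233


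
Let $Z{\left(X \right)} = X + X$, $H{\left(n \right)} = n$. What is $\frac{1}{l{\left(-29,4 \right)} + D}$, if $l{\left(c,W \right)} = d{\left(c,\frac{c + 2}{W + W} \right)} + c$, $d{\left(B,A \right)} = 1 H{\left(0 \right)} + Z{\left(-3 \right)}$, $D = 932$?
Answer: $\frac{1}{897} \approx 0.0011148$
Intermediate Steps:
$Z{\left(X \right)} = 2 X$
$d{\left(B,A \right)} = -6$ ($d{\left(B,A \right)} = 1 \cdot 0 + 2 \left(-3\right) = 0 - 6 = -6$)
$l{\left(c,W \right)} = -6 + c$
$\frac{1}{l{\left(-29,4 \right)} + D} = \frac{1}{\left(-6 - 29\right) + 932} = \frac{1}{-35 + 932} = \frac{1}{897}$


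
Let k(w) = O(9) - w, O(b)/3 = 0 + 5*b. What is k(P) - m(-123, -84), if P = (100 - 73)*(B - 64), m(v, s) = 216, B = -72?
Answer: 3591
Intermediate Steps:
O(b) = 15*b (O(b) = 3*(0 + 5*b) = 3*(5*b) = 15*b)
P = -3672 (P = (100 - 73)*(-72 - 64) = 27*(-136) = -3672)
k(w) = 135 - w (k(w) = 15*9 - w = 135 - w)
k(P) - m(-123, -84) = (135 - 1*(-3672)) - 1*216 = (135 + 3672) - 216 = 3807 - 216 = 3591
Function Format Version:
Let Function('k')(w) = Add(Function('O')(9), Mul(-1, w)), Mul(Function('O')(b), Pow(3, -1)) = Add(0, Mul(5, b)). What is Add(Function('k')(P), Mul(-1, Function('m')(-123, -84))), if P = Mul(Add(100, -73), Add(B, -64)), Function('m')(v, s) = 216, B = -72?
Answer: 3591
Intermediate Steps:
Function('O')(b) = Mul(15, b) (Function('O')(b) = Mul(3, Add(0, Mul(5, b))) = Mul(3, Mul(5, b)) = Mul(15, b))
P = -3672 (P = Mul(Add(100, -73), Add(-72, -64)) = Mul(27, -136) = -3672)
Function('k')(w) = Add(135, Mul(-1, w)) (Function('k')(w) = Add(Mul(15, 9), Mul(-1, w)) = Add(135, Mul(-1, w)))
Add(Function('k')(P), Mul(-1, Function('m')(-123, -84))) = Add(Add(135, Mul(-1, -3672)), Mul(-1, 216)) = Add(Add(135, 3672), -216) = Add(3807, -216) = 3591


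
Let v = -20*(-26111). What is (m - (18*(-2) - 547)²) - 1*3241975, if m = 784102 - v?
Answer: -3319982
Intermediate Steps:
v = 522220
m = 261882 (m = 784102 - 1*522220 = 784102 - 522220 = 261882)
(m - (18*(-2) - 547)²) - 1*3241975 = (261882 - (18*(-2) - 547)²) - 1*3241975 = (261882 - (-36 - 547)²) - 3241975 = (261882 - 1*(-583)²) - 3241975 = (261882 - 1*339889) - 3241975 = (261882 - 339889) - 3241975 = -78007 - 3241975 = -3319982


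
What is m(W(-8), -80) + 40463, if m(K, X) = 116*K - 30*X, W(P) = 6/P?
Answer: 42776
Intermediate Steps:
m(K, X) = -30*X + 116*K
m(W(-8), -80) + 40463 = (-30*(-80) + 116*(6/(-8))) + 40463 = (2400 + 116*(6*(-⅛))) + 40463 = (2400 + 116*(-¾)) + 40463 = (2400 - 87) + 40463 = 2313 + 40463 = 42776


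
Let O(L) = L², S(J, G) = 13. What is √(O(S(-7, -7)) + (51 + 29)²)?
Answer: √6569 ≈ 81.049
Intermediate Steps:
√(O(S(-7, -7)) + (51 + 29)²) = √(13² + (51 + 29)²) = √(169 + 80²) = √(169 + 6400) = √6569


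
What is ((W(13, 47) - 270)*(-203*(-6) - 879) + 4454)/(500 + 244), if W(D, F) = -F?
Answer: -103009/744 ≈ -138.45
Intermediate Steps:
((W(13, 47) - 270)*(-203*(-6) - 879) + 4454)/(500 + 244) = ((-1*47 - 270)*(-203*(-6) - 879) + 4454)/(500 + 244) = ((-47 - 270)*(1218 - 879) + 4454)/744 = (-317*339 + 4454)*(1/744) = (-107463 + 4454)*(1/744) = -103009*1/744 = -103009/744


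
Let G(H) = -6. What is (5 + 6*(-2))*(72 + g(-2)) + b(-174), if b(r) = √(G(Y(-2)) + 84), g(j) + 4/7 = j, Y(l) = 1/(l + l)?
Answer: -486 + √78 ≈ -477.17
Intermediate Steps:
Y(l) = 1/(2*l)
g(j) = -4/7 + j
b(r) = √78 (b(r) = √(-6 + 84) = √78)
(5 + 6*(-2))*(72 + g(-2)) + b(-174) = (5 + 6*(-2))*(72 + (-4/7 - 2)) + √78 = (5 - 12)*(72 - 18/7) + √78 = -7*486/7 + √78 = -486 + √78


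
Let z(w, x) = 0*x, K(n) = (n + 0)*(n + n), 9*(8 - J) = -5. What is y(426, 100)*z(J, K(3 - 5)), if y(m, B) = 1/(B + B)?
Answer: 0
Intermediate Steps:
J = 77/9 (J = 8 - 1/9*(-5) = 8 + 5/9 = 77/9 ≈ 8.5556)
K(n) = 2*n**2 (K(n) = n*(2*n) = 2*n**2)
y(m, B) = 1/(2*B)
z(w, x) = 0
y(426, 100)*z(J, K(3 - 5)) = ((1/2)/100)*0 = ((1/2)*(1/100))*0 = (1/200)*0 = 0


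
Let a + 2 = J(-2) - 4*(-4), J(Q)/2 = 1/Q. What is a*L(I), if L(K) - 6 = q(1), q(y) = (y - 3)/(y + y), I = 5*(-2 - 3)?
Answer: 65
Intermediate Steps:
J(Q) = 2/Q
I = -25 (I = 5*(-5) = -25)
q(y) = (-3 + y)/(2*y) (q(y) = (-3 + y)/((2*y)) = (-3 + y)*(1/(2*y)) = (-3 + y)/(2*y))
a = 13 (a = -2 + (2/(-2) - 4*(-4)) = -2 + (2*(-½) + 16) = -2 + (-1 + 16) = -2 + 15 = 13)
L(K) = 5 (L(K) = 6 + (½)*(-3 + 1)/1 = 6 + (½)*1*(-2) = 6 - 1 = 5)
a*L(I) = 13*5 = 65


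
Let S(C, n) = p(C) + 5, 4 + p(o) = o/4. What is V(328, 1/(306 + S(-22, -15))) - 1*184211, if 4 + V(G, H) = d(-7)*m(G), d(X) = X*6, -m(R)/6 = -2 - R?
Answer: -267375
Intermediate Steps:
p(o) = -4 + o/4
S(C, n) = 1 + C/4 (S(C, n) = (-4 + C/4) + 5 = 1 + C/4)
m(R) = 12 + 6*R (m(R) = -6*(-2 - R) = 12 + 6*R)
d(X) = 6*X
V(G, H) = -508 - 252*G (V(G, H) = -4 + (6*(-7))*(12 + 6*G) = -4 - 42*(12 + 6*G) = -4 + (-504 - 252*G) = -508 - 252*G)
V(328, 1/(306 + S(-22, -15))) - 1*184211 = (-508 - 252*328) - 1*184211 = (-508 - 82656) - 184211 = -83164 - 184211 = -267375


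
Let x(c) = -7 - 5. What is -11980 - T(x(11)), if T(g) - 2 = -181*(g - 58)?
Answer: -24652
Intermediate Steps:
x(c) = -12
T(g) = 10500 - 181*g (T(g) = 2 - 181*(g - 58) = 2 - 181*(-58 + g) = 2 + (10498 - 181*g) = 10500 - 181*g)
-11980 - T(x(11)) = -11980 - (10500 - 181*(-12)) = -11980 - (10500 + 2172) = -11980 - 1*12672 = -11980 - 12672 = -24652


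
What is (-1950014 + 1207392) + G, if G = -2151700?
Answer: -2894322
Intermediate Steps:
(-1950014 + 1207392) + G = (-1950014 + 1207392) - 2151700 = -742622 - 2151700 = -2894322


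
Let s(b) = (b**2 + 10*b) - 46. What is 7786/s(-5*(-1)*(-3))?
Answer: 7786/29 ≈ 268.48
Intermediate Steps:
s(b) = -46 + b**2 + 10*b
7786/s(-5*(-1)*(-3)) = 7786/(-46 + (-5*(-1)*(-3))**2 + 10*(-5*(-1)*(-3))) = 7786/(-46 + (5*(-3))**2 + 10*(5*(-3))) = 7786/(-46 + (-15)**2 + 10*(-15)) = 7786/(-46 + 225 - 150) = 7786/29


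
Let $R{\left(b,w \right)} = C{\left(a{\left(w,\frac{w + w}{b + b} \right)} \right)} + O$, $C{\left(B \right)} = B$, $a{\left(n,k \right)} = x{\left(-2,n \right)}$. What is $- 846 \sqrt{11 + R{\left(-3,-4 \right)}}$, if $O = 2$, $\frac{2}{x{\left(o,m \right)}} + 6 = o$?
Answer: $- 423 \sqrt{51} \approx -3020.8$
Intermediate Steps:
$x{\left(o,m \right)} = \frac{2}{-6 + o}$
$a{\left(n,k \right)} = - \frac{1}{4}$ ($a{\left(n,k \right)} = \frac{2}{-6 - 2} = \frac{2}{-8} = 2 \left(- \frac{1}{8}\right) = - \frac{1}{4}$)
$R{\left(b,w \right)} = \frac{7}{4}$ ($R{\left(b,w \right)} = - \frac{1}{4} + 2 = \frac{7}{4}$)
$- 846 \sqrt{11 + R{\left(-3,-4 \right)}} = - 846 \sqrt{11 + \frac{7}{4}} = - 846 \sqrt{\frac{51}{4}} = - 846 \frac{\sqrt{51}}{2} = - 423 \sqrt{51}$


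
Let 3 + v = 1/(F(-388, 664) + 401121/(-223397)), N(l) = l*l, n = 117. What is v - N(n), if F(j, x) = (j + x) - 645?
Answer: -1134171758285/82834614 ≈ -13692.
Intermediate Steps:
N(l) = l²
F(j, x) = -645 + j + x
v = -248727239/82834614 (v = -3 + 1/((-645 - 388 + 664) + 401121/(-223397)) = -3 + 1/(-369 + 401121*(-1/223397)) = -3 + 1/(-369 - 401121/223397) = -3 + 1/(-82834614/223397) = -3 - 223397/82834614 = -248727239/82834614 ≈ -3.0027)
v - N(n) = -248727239/82834614 - 1*117² = -248727239/82834614 - 1*13689 = -248727239/82834614 - 13689 = -1134171758285/82834614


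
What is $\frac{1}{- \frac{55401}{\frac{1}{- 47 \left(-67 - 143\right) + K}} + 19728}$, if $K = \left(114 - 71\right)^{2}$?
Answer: $- \frac{1}{649224591} \approx -1.5403 \cdot 10^{-9}$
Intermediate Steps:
$K = 1849$ ($K = 43^{2} = 1849$)
$\frac{1}{- \frac{55401}{\frac{1}{- 47 \left(-67 - 143\right) + K}} + 19728} = \frac{1}{- \frac{55401}{\frac{1}{- 47 \left(-67 - 143\right) + 1849}} + 19728} = \frac{1}{- \frac{55401}{\frac{1}{\left(-47\right) \left(-210\right) + 1849}} + 19728} = \frac{1}{- \frac{55401}{\frac{1}{9870 + 1849}} + 19728} = \frac{1}{- \frac{55401}{\frac{1}{11719}} + 19728} = \frac{1}{- 55401 \frac{1}{\frac{1}{11719}} + 19728} = \frac{1}{\left(-55401\right) 11719 + 19728} = \frac{1}{-649244319 + 19728} = \frac{1}{-649224591} = - \frac{1}{649224591}$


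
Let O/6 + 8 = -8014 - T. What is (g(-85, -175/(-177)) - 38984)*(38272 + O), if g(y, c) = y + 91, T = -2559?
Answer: -214145132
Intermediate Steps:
O = -32778 (O = -48 + 6*(-8014 - 1*(-2559)) = -48 + 6*(-8014 + 2559) = -48 + 6*(-5455) = -48 - 32730 = -32778)
g(y, c) = 91 + y
(g(-85, -175/(-177)) - 38984)*(38272 + O) = ((91 - 85) - 38984)*(38272 - 32778) = (6 - 38984)*5494 = -38978*5494 = -214145132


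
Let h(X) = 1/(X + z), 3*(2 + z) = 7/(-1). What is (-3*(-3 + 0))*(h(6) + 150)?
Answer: 6777/5 ≈ 1355.4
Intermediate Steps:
z = -13/3 (z = -2 + (7/(-1))/3 = -2 + (7*(-1))/3 = -2 + (⅓)*(-7) = -2 - 7/3 = -13/3 ≈ -4.3333)
h(X) = 1/(-13/3 + X) (h(X) = 1/(X - 13/3) = 1/(-13/3 + X))
(-3*(-3 + 0))*(h(6) + 150) = (-3*(-3 + 0))*(3/(-13 + 3*6) + 150) = (-3*(-3))*(3/(-13 + 18) + 150) = 9*(3/5 + 150) = 9*(3*(⅕) + 150) = 9*(⅗ + 150) = 9*(753/5) = 6777/5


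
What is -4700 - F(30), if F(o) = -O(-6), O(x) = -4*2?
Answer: -4708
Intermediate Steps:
O(x) = -8
F(o) = 8 (F(o) = -1*(-8) = 8)
-4700 - F(30) = -4700 - 1*8 = -4700 - 8 = -4708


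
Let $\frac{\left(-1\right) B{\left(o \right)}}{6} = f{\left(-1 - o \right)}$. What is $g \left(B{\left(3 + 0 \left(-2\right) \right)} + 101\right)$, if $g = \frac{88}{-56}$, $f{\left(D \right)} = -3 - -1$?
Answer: $- \frac{1243}{7} \approx -177.57$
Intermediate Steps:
$f{\left(D \right)} = -2$ ($f{\left(D \right)} = -3 + 1 = -2$)
$B{\left(o \right)} = 12$ ($B{\left(o \right)} = \left(-6\right) \left(-2\right) = 12$)
$g = - \frac{11}{7}$ ($g = 88 \left(- \frac{1}{56}\right) = - \frac{11}{7} \approx -1.5714$)
$g \left(B{\left(3 + 0 \left(-2\right) \right)} + 101\right) = - \frac{11 \left(12 + 101\right)}{7} = \left(- \frac{11}{7}\right) 113 = - \frac{1243}{7}$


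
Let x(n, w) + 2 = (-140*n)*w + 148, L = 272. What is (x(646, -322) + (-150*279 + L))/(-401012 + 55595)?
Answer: -9693416/115139 ≈ -84.189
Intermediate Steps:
x(n, w) = 146 - 140*n*w (x(n, w) = -2 + ((-140*n)*w + 148) = -2 + (-140*n*w + 148) = -2 + (148 - 140*n*w) = 146 - 140*n*w)
(x(646, -322) + (-150*279 + L))/(-401012 + 55595) = ((146 - 140*646*(-322)) + (-150*279 + 272))/(-401012 + 55595) = ((146 + 29121680) + (-41850 + 272))/(-345417) = (29121826 - 41578)*(-1/345417) = 29080248*(-1/345417) = -9693416/115139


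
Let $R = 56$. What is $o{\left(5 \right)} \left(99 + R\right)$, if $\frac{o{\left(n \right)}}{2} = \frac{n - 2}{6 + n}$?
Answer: $\frac{930}{11} \approx 84.545$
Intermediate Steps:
$o{\left(n \right)} = \frac{2 \left(-2 + n\right)}{6 + n}$ ($o{\left(n \right)} = 2 \frac{n - 2}{6 + n} = 2 \frac{-2 + n}{6 + n} = \frac{2 \left(-2 + n\right)}{6 + n}$)
$o{\left(5 \right)} \left(99 + R\right) = \frac{2 \left(-2 + 5\right)}{6 + 5} \left(99 + 56\right) = 2 \cdot \frac{1}{11} \cdot 3 \cdot 155 = \frac{6}{11} \cdot 155 = \frac{930}{11}$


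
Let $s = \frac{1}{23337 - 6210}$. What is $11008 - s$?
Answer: $\frac{188534015}{17127} \approx 11008.0$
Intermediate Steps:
$s = \frac{1}{17127} \approx 5.8387 \cdot 10^{-5}$
$11008 - s = 11008 - \frac{1}{17127} = \frac{188534015}{17127}$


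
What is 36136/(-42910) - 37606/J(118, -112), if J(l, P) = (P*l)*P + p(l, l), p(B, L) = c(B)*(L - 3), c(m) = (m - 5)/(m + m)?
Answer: -6502257999156/7495053376685 ≈ -0.86754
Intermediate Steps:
c(m) = (-5 + m)/(2*m) (c(m) = (-5 + m)/((2*m)) = (-5 + m)*(1/(2*m)) = (-5 + m)/(2*m))
p(B, L) = (-5 + B)*(-3 + L)/(2*B) (p(B, L) = ((-5 + B)/(2*B))*(L - 3) = ((-5 + B)/(2*B))*(-3 + L) = (-5 + B)*(-3 + L)/(2*B))
J(l, P) = l*P² + (-5 + l)*(-3 + l)/(2*l) (J(l, P) = (P*l)*P + (-5 + l)*(-3 + l)/(2*l) = l*P² + (-5 + l)*(-3 + l)/(2*l))
36136/(-42910) - 37606/J(118, -112) = 36136/(-42910) - 37606/(-4 + (½)*118 + (15/2)/118 + 118*(-112)²) = 36136*(-1/42910) - 37606/(-4 + 59 + (15/2)*(1/118) + 118*12544) = -18068/21455 - 37606/(-4 + 59 + 15/236 + 1480192) = -18068/21455 - 37606/349338307/236 = -18068/21455 - 37606*236/349338307 = -18068/21455 - 8875016/349338307 = -6502257999156/7495053376685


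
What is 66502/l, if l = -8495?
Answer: -66502/8495 ≈ -7.8284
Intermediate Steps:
66502/l = 66502/(-8495) = 66502*(-1/8495) = -66502/8495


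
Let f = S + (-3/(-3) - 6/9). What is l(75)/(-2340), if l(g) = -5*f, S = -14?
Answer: -41/1404 ≈ -0.029202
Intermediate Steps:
f = -41/3 (f = -14 + (-3/(-3) - 6/9) = -14 + (-3*(-1/3) - 6*1/9) = -14 + (1 - 2/3) = -14 + 1/3 = -41/3 ≈ -13.667)
l(g) = 205/3 (l(g) = -5*(-41/3) = 205/3)
l(75)/(-2340) = (205/3)/(-2340) = (205/3)*(-1/2340) = -41/1404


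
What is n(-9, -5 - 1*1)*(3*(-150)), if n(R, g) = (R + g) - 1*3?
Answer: 8100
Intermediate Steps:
n(R, g) = -3 + R + g (n(R, g) = (R + g) - 3 = -3 + R + g)
n(-9, -5 - 1*1)*(3*(-150)) = (-3 - 9 + (-5 - 1*1))*(3*(-150)) = (-3 - 9 + (-5 - 1))*(-450) = (-3 - 9 - 6)*(-450) = -18*(-450) = 8100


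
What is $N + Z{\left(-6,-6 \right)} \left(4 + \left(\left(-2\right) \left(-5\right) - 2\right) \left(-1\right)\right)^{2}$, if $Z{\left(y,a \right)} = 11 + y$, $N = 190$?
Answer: $270$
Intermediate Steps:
$N + Z{\left(-6,-6 \right)} \left(4 + \left(\left(-2\right) \left(-5\right) - 2\right) \left(-1\right)\right)^{2} = 190 + \left(11 - 6\right) \left(4 + \left(\left(-2\right) \left(-5\right) - 2\right) \left(-1\right)\right)^{2} = 190 + 5 \left(4 + \left(10 - 2\right) \left(-1\right)\right)^{2} = 190 + 5 \left(4 + 8 \left(-1\right)\right)^{2} = 190 + 5 \left(4 - 8\right)^{2} = 190 + 5 \left(-4\right)^{2} = 190 + 5 \cdot 16 = 190 + 80 = 270$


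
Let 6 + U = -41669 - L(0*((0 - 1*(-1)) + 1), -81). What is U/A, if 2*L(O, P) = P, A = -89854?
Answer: 83269/179708 ≈ 0.46336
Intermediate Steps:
L(O, P) = P/2
U = -83269/2 (U = -6 + (-41669 - (-81)/2) = -6 + (-41669 - 1*(-81/2)) = -6 + (-41669 + 81/2) = -6 - 83257/2 = -83269/2 ≈ -41635.)
U/A = -83269/2/(-89854) = -83269/2*(-1/89854) = 83269/179708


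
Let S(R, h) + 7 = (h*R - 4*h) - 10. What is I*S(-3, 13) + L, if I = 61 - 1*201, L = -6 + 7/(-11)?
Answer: 166247/11 ≈ 15113.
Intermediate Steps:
L = -73/11 (L = -6 - 1/11*7 = -6 - 7/11 = -73/11 ≈ -6.6364)
I = -140 (I = 61 - 201 = -140)
S(R, h) = -17 - 4*h + R*h (S(R, h) = -7 + ((h*R - 4*h) - 10) = -7 + ((R*h - 4*h) - 10) = -7 + ((-4*h + R*h) - 10) = -7 + (-10 - 4*h + R*h) = -17 - 4*h + R*h)
I*S(-3, 13) + L = -140*(-17 - 4*13 - 3*13) - 73/11 = -140*(-17 - 52 - 39) - 73/11 = -140*(-108) - 73/11 = 15120 - 73/11 = 166247/11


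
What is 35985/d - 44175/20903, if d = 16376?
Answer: 28784655/342307528 ≈ 0.084090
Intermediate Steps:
35985/d - 44175/20903 = 35985/16376 - 44175/20903 = 28784655/342307528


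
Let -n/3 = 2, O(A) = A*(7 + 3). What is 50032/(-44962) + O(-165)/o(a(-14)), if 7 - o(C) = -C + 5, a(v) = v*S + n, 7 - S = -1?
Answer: 17095897/1303898 ≈ 13.111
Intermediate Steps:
S = 8 (S = 7 - 1*(-1) = 7 + 1 = 8)
O(A) = 10*A (O(A) = A*10 = 10*A)
n = -6 (n = -3*2 = -6)
a(v) = -6 + 8*v (a(v) = v*8 - 6 = 8*v - 6 = -6 + 8*v)
o(C) = 2 + C (o(C) = 7 - (-C + 5) = 7 - (5 - C) = 7 + (-5 + C) = 2 + C)
50032/(-44962) + O(-165)/o(a(-14)) = 50032/(-44962) + (10*(-165))/(2 + (-6 + 8*(-14))) = 50032*(-1/44962) - 1650/(2 + (-6 - 112)) = -25016/22481 - 1650/(2 - 118) = -25016/22481 - 1650/(-116) = -25016/22481 - 1650*(-1/116) = -25016/22481 + 825/58 = 17095897/1303898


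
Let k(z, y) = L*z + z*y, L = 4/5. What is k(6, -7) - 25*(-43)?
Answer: 5189/5 ≈ 1037.8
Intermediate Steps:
L = ⅘ (L = 4*(⅕) = ⅘ ≈ 0.80000)
k(z, y) = 4*z/5 + y*z (k(z, y) = 4*z/5 + z*y = 4*z/5 + y*z)
k(6, -7) - 25*(-43) = (⅕)*6*(4 + 5*(-7)) - 25*(-43) = (⅕)*6*(4 - 35) + 1075 = (⅕)*6*(-31) + 1075 = -186/5 + 1075 = 5189/5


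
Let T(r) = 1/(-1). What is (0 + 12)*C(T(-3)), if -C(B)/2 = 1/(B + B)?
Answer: 12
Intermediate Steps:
T(r) = -1
C(B) = -1/B (C(B) = -2/(B + B) = -2*1/(2*B) = -1/B)
(0 + 12)*C(T(-3)) = (0 + 12)*(-1/(-1)) = 12*(-1*(-1)) = 12*1 = 12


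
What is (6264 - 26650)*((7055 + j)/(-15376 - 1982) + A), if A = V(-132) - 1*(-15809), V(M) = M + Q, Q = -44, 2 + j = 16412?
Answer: -2765708980757/8679 ≈ -3.1867e+8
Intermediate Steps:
j = 16410 (j = -2 + 16412 = 16410)
V(M) = -44 + M (V(M) = M - 44 = -44 + M)
A = 15633 (A = (-44 - 132) - 1*(-15809) = -176 + 15809 = 15633)
(6264 - 26650)*((7055 + j)/(-15376 - 1982) + A) = (6264 - 26650)*((7055 + 16410)/(-15376 - 1982) + 15633) = -20386*(23465/(-17358) + 15633) = -20386*(23465*(-1/17358) + 15633) = -20386*(-23465/17358 + 15633) = -20386*271334149/17358 = -2765708980757/8679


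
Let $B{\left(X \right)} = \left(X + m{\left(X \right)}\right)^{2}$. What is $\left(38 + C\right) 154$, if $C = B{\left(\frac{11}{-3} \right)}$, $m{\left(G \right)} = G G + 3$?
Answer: $\frac{2510662}{81} \approx 30996.0$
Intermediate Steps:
$m{\left(G \right)} = 3 + G^{2}$ ($m{\left(G \right)} = G^{2} + 3 = 3 + G^{2}$)
$B{\left(X \right)} = \left(3 + X + X^{2}\right)^{2}$ ($B{\left(X \right)} = \left(X + \left(3 + X^{2}\right)\right)^{2} = \left(3 + X + X^{2}\right)^{2}$)
$C = \frac{13225}{81}$ ($C = \left(3 + \frac{11}{-3} + \left(\frac{11}{-3}\right)^{2}\right)^{2} = \left(3 + 11 \left(- \frac{1}{3}\right) + \left(11 \left(- \frac{1}{3}\right)\right)^{2}\right)^{2} = \left(3 - \frac{11}{3} + \left(- \frac{11}{3}\right)^{2}\right)^{2} = \left(3 - \frac{11}{3} + \frac{121}{9}\right)^{2} = \left(\frac{115}{9}\right)^{2} = \frac{13225}{81} \approx 163.27$)
$\left(38 + C\right) 154 = \left(38 + \frac{13225}{81}\right) 154 = \frac{16303}{81} \cdot 154 = \frac{2510662}{81}$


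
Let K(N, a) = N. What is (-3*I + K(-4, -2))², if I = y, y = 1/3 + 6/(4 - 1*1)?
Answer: 121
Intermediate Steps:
y = 7/3 (y = 1*(⅓) + 6/(4 - 1) = ⅓ + 6/3 = ⅓ + 6*(⅓) = ⅓ + 2 = 7/3 ≈ 2.3333)
I = 7/3 ≈ 2.3333
(-3*I + K(-4, -2))² = (-3*7/3 - 4)² = (-7 - 4)² = (-11)² = 121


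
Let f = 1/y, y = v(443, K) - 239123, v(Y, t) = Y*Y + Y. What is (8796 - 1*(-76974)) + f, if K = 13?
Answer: 3639306869/42431 ≈ 85770.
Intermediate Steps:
v(Y, t) = Y + Y² (v(Y, t) = Y² + Y = Y + Y²)
y = -42431 (y = 443*(1 + 443) - 239123 = 443*444 - 239123 = 196692 - 239123 = -42431)
f = -1/42431 (f = 1/(-42431) = -1/42431 ≈ -2.3568e-5)
(8796 - 1*(-76974)) + f = (8796 - 1*(-76974)) - 1/42431 = (8796 + 76974) - 1/42431 = 85770 - 1/42431 = 3639306869/42431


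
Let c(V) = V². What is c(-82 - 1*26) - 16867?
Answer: -5203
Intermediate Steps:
c(-82 - 1*26) - 16867 = (-82 - 1*26)² - 16867 = (-82 - 26)² - 16867 = (-108)² - 16867 = 11664 - 16867 = -5203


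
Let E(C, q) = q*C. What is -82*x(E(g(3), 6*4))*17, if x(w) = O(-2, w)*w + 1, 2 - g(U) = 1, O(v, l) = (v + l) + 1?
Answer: -770882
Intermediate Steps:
O(v, l) = 1 + l + v (O(v, l) = (l + v) + 1 = 1 + l + v)
g(U) = 1 (g(U) = 2 - 1*1 = 2 - 1 = 1)
E(C, q) = C*q
x(w) = 1 + w*(-1 + w) (x(w) = (1 + w - 2)*w + 1 = (-1 + w)*w + 1 = w*(-1 + w) + 1 = 1 + w*(-1 + w))
-82*x(E(g(3), 6*4))*17 = -82*(1 + (1*(6*4))*(-1 + 1*(6*4)))*17 = -82*(1 + (1*24)*(-1 + 1*24))*17 = -82*(1 + 24*(-1 + 24))*17 = -82*(1 + 24*23)*17 = -82*(1 + 552)*17 = -82*553*17 = -45346*17 = -770882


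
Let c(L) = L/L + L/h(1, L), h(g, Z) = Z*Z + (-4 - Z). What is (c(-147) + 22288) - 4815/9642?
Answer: 779104644887/34955464 ≈ 22289.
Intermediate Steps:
h(g, Z) = -4 + Z² - Z (h(g, Z) = Z² + (-4 - Z) = -4 + Z² - Z)
c(L) = 1 + L/(-4 + L² - L) (c(L) = L/L + L/(-4 + L² - L) = 1 + L/(-4 + L² - L))
(c(-147) + 22288) - 4815/9642 = ((4 - 1*(-147)²)/(4 - 147 - 1*(-147)²) + 22288) - 4815/9642 = ((4 - 1*21609)/(4 - 147 - 1*21609) + 22288) - 4815*1/9642 = ((4 - 21609)/(4 - 147 - 21609) + 22288) - 1605/3214 = (-21605/(-21752) + 22288) - 1605/3214 = (-1/21752*(-21605) + 22288) - 1605/3214 = (21605/21752 + 22288) - 1605/3214 = 484830181/21752 - 1605/3214 = 779104644887/34955464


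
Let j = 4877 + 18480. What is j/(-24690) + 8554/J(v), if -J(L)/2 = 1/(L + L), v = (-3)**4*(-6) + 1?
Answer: 102431132743/24690 ≈ 4.1487e+6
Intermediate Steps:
v = -485 (v = 81*(-6) + 1 = -486 + 1 = -485)
J(L) = -1/L (J(L) = -2/(L + L) = -2*1/(2*L) = -1/L)
j = 23357
j/(-24690) + 8554/J(v) = 23357/(-24690) + 8554/((-1/(-485))) = 23357*(-1/24690) + 8554/((-1*(-1/485))) = -23357/24690 + 8554/(1/485) = -23357/24690 + 8554*485 = -23357/24690 + 4148690 = 102431132743/24690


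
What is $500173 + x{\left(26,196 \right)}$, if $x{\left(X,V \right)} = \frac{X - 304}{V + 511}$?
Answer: $\frac{353622033}{707} \approx 5.0017 \cdot 10^{5}$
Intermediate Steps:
$x{\left(X,V \right)} = \frac{-304 + X}{511 + V}$
$500173 + x{\left(26,196 \right)} = 500173 + \frac{-304 + 26}{511 + 196} = 500173 + \frac{1}{707} \left(-278\right) = 500173 - \frac{278}{707} = \frac{353622033}{707}$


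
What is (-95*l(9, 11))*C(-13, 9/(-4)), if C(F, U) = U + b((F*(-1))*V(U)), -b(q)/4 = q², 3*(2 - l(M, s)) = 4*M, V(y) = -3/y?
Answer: -20588875/18 ≈ -1.1438e+6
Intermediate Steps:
l(M, s) = 2 - 4*M/3
b(q) = -4*q²
C(F, U) = U - 36*F²/U² (C(F, U) = U - 4*9*F²/U² = U - 36*F²/U²)
(-95*l(9, 11))*C(-13, 9/(-4)) = (-95*(2 - 4/3*9))*(9/(-4) - 36*(-13)²/(9/(-4))²) = (-95*(2 - 12))*(9*(-¼) - 36*169/(9*(-¼))²) = (-95*(-10))*(-9/4 - 36*169/(-9/4)²) = 950*(-9/4 - 36*169*16/81) = 950*(-9/4 - 10816/9) = 950*(-43345/36) = -20588875/18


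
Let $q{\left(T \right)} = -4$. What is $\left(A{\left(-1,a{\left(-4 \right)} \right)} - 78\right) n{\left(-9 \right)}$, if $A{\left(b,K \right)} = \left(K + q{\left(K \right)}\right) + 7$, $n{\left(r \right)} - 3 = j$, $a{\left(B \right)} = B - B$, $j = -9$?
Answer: $450$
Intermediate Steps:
$a{\left(B \right)} = 0$
$n{\left(r \right)} = -6$ ($n{\left(r \right)} = 3 - 9 = -6$)
$A{\left(b,K \right)} = 3 + K$ ($A{\left(b,K \right)} = \left(K - 4\right) + 7 = \left(-4 + K\right) + 7 = 3 + K$)
$\left(A{\left(-1,a{\left(-4 \right)} \right)} - 78\right) n{\left(-9 \right)} = \left(\left(3 + 0\right) - 78\right) \left(-6\right) = \left(3 - 78\right) \left(-6\right) = \left(-75\right) \left(-6\right) = 450$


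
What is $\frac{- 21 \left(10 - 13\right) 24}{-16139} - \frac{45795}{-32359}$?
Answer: $\frac{690158697}{522241901} \approx 1.3215$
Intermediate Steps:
$\frac{- 21 \left(10 - 13\right) 24}{-16139} - \frac{45795}{-32359} = \left(-21\right) \left(-3\right) 24 \left(- \frac{1}{16139}\right) - - \frac{45795}{32359} = 63 \cdot 24 \left(- \frac{1}{16139}\right) + \frac{45795}{32359} = 1512 \left(- \frac{1}{16139}\right) + \frac{45795}{32359} = - \frac{1512}{16139} + \frac{45795}{32359} = \frac{690158697}{522241901}$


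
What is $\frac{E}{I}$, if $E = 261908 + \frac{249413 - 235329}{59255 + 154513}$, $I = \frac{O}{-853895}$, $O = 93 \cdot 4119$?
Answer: $- \frac{385544358656065}{660382794} \approx -5.8382 \cdot 10^{5}$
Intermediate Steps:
$O = 383067$
$I = - \frac{12357}{27545}$ ($I = \frac{383067}{-853895} = 383067 \left(- \frac{1}{853895}\right) = - \frac{12357}{27545} \approx -0.44861$)
$E = \frac{13996890857}{53442}$ ($E = 261908 + \frac{14084}{213768} = 261908 + 14084 \cdot \frac{1}{213768} = 261908 + \frac{3521}{53442} = \frac{13996890857}{53442} \approx 2.6191 \cdot 10^{5}$)
$\frac{E}{I} = \frac{13996890857}{53442 \left(- \frac{12357}{27545}\right)} = \frac{13996890857}{53442} \left(- \frac{27545}{12357}\right) = - \frac{385544358656065}{660382794}$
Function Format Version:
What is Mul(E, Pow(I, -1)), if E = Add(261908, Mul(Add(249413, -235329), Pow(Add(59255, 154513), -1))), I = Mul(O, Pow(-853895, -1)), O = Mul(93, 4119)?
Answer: Rational(-385544358656065, 660382794) ≈ -5.8382e+5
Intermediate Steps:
O = 383067
I = Rational(-12357, 27545) (I = Mul(383067, Pow(-853895, -1)) = Mul(383067, Rational(-1, 853895)) = Rational(-12357, 27545) ≈ -0.44861)
E = Rational(13996890857, 53442) (E = Add(261908, Mul(14084, Pow(213768, -1))) = Add(261908, Mul(14084, Rational(1, 213768))) = Add(261908, Rational(3521, 53442)) = Rational(13996890857, 53442) ≈ 2.6191e+5)
Mul(E, Pow(I, -1)) = Mul(Rational(13996890857, 53442), Pow(Rational(-12357, 27545), -1)) = Mul(Rational(13996890857, 53442), Rational(-27545, 12357)) = Rational(-385544358656065, 660382794)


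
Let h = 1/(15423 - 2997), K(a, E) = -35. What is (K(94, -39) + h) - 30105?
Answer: -374519639/12426 ≈ -30140.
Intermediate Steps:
h = 1/12426 ≈ 8.0476e-5
(K(94, -39) + h) - 30105 = (-35 + 1/12426) - 30105 = -434909/12426 - 30105 = -374519639/12426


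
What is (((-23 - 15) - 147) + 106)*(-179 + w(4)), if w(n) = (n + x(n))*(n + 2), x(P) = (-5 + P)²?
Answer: 11771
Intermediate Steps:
w(n) = (2 + n)*(n + (-5 + n)²) (w(n) = (n + (-5 + n)²)*(n + 2) = (n + (-5 + n)²)*(2 + n) = (2 + n)*(n + (-5 + n)²))
(((-23 - 15) - 147) + 106)*(-179 + w(4)) = (((-23 - 15) - 147) + 106)*(-179 + (50 + 4³ - 7*4² + 7*4)) = ((-38 - 147) + 106)*(-179 + (50 + 64 - 7*16 + 28)) = (-185 + 106)*(-179 + (50 + 64 - 112 + 28)) = -79*(-179 + 30) = -79*(-149) = 11771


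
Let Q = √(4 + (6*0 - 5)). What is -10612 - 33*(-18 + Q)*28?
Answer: 6020 - 924*I ≈ 6020.0 - 924.0*I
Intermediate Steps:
Q = I (Q = √(4 + (0 - 5)) = √(4 - 5) = √(-1) = I ≈ 1.0*I)
-10612 - 33*(-18 + Q)*28 = -10612 - 33*(-18 + I)*28 = -10612 - (-594 + 33*I)*28 = -10612 - (-16632 + 924*I) = -10612 + (16632 - 924*I) = 6020 - 924*I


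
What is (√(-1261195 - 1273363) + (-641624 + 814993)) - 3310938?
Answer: -3137569 + I*√2534558 ≈ -3.1376e+6 + 1592.0*I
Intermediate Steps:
(√(-1261195 - 1273363) + (-641624 + 814993)) - 3310938 = (√(-2534558) + 173369) - 3310938 = (I*√2534558 + 173369) - 3310938 = (173369 + I*√2534558) - 3310938 = -3137569 + I*√2534558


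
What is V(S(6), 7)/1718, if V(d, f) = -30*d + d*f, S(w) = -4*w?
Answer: 276/859 ≈ 0.32130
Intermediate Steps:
V(S(6), 7)/1718 = ((-4*6)*(-30 + 7))/1718 = -24*(-23)*(1/1718) = 552*(1/1718) = 276/859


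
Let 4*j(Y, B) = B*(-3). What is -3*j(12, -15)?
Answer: -135/4 ≈ -33.750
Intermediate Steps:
j(Y, B) = -3*B/4 (j(Y, B) = (B*(-3))/4 = (-3*B)/4 = -3*B/4)
-3*j(12, -15) = -(-9)*(-15)/4 = -3*45/4 = -135/4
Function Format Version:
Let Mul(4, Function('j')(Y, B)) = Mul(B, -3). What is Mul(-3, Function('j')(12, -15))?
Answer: Rational(-135, 4) ≈ -33.750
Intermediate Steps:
Function('j')(Y, B) = Mul(Rational(-3, 4), B) (Function('j')(Y, B) = Mul(Rational(1, 4), Mul(B, -3)) = Mul(Rational(1, 4), Mul(-3, B)) = Mul(Rational(-3, 4), B))
Mul(-3, Function('j')(12, -15)) = Mul(-3, Mul(Rational(-3, 4), -15)) = Mul(-3, Rational(45, 4)) = Rational(-135, 4)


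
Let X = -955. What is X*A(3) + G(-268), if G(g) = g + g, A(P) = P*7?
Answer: -20591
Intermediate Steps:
A(P) = 7*P
G(g) = 2*g
X*A(3) + G(-268) = -6685*3 + 2*(-268) = -955*21 - 536 = -20055 - 536 = -20591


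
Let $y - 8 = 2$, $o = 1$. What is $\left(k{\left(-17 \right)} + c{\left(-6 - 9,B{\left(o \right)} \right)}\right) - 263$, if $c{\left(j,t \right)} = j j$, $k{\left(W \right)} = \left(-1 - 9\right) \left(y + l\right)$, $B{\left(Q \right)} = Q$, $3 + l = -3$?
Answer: $-78$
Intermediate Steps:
$l = -6$ ($l = -3 - 3 = -6$)
$y = 10$ ($y = 8 + 2 = 10$)
$k{\left(W \right)} = -40$ ($k{\left(W \right)} = \left(-1 - 9\right) \left(10 - 6\right) = \left(-10\right) 4 = -40$)
$c{\left(j,t \right)} = j^{2}$
$\left(k{\left(-17 \right)} + c{\left(-6 - 9,B{\left(o \right)} \right)}\right) - 263 = \left(-40 + \left(-6 - 9\right)^{2}\right) - 263 = \left(-40 + \left(-15\right)^{2}\right) - 263 = \left(-40 + 225\right) - 263 = 185 - 263 = -78$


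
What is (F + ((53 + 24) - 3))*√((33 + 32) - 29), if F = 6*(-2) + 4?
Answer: 396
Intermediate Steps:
F = -8 (F = -12 + 4 = -8)
(F + ((53 + 24) - 3))*√((33 + 32) - 29) = (-8 + ((53 + 24) - 3))*√((33 + 32) - 29) = (-8 + (77 - 3))*√(65 - 29) = (-8 + 74)*√36 = 66*6 = 396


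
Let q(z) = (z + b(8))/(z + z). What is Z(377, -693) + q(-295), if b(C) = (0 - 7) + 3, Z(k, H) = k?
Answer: 222729/590 ≈ 377.51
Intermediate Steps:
b(C) = -4 (b(C) = -7 + 3 = -4)
q(z) = (-4 + z)/(2*z) (q(z) = (z - 4)/(z + z) = (-4 + z)/((2*z)) = (-4 + z)*(1/(2*z)) = (-4 + z)/(2*z))
Z(377, -693) + q(-295) = 377 + (1/2)*(-4 - 295)/(-295) = 377 + (1/2)*(-1/295)*(-299) = 377 + 299/590 = 222729/590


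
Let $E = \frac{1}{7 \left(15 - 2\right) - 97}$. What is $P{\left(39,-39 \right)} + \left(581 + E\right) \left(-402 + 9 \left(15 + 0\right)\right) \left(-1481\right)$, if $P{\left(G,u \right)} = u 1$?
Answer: $\frac{459354287}{2} \approx 2.2968 \cdot 10^{8}$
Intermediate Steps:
$E = - \frac{1}{6}$ ($E = \frac{1}{7 \cdot 13 - 97} = \frac{1}{91 - 97} = \frac{1}{-6} = - \frac{1}{6} \approx -0.16667$)
$P{\left(G,u \right)} = u$
$P{\left(39,-39 \right)} + \left(581 + E\right) \left(-402 + 9 \left(15 + 0\right)\right) \left(-1481\right) = -39 + \left(581 - \frac{1}{6}\right) \left(-402 + 9 \left(15 + 0\right)\right) \left(-1481\right) = -39 + \frac{3485 \left(-402 + 9 \cdot 15\right)}{6} \left(-1481\right) = -39 + \frac{3485 \left(-402 + 135\right)}{6} \left(-1481\right) = -39 + \frac{3485}{6} \left(-267\right) \left(-1481\right) = -39 - - \frac{459354365}{2} = -39 + \frac{459354365}{2} = \frac{459354287}{2}$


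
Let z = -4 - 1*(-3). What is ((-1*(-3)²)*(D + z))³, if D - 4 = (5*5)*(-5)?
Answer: 1323753192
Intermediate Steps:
z = -1 (z = -4 + 3 = -1)
D = -121 (D = 4 + (5*5)*(-5) = 4 + 25*(-5) = 4 - 125 = -121)
((-1*(-3)²)*(D + z))³ = ((-1*(-3)²)*(-121 - 1))³ = (-1*9*(-122))³ = (-9*(-122))³ = 1098³ = 1323753192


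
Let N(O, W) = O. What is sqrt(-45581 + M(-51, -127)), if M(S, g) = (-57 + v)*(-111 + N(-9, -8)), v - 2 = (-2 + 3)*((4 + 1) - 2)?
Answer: I*sqrt(39341) ≈ 198.35*I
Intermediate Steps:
v = 5 (v = 2 + (-2 + 3)*((4 + 1) - 2) = 2 + 1*(5 - 2) = 2 + 1*3 = 2 + 3 = 5)
M(S, g) = 6240 (M(S, g) = (-57 + 5)*(-111 - 9) = -52*(-120) = 6240)
sqrt(-45581 + M(-51, -127)) = sqrt(-45581 + 6240) = sqrt(-39341) = I*sqrt(39341)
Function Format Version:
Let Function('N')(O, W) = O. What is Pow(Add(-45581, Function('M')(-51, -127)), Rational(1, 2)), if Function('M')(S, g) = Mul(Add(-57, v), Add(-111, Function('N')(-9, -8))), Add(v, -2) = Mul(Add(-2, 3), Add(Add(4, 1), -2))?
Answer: Mul(I, Pow(39341, Rational(1, 2))) ≈ Mul(198.35, I)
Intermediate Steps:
v = 5 (v = Add(2, Mul(Add(-2, 3), Add(Add(4, 1), -2))) = Add(2, Mul(1, Add(5, -2))) = Add(2, Mul(1, 3)) = Add(2, 3) = 5)
Function('M')(S, g) = 6240 (Function('M')(S, g) = Mul(Add(-57, 5), Add(-111, -9)) = Mul(-52, -120) = 6240)
Pow(Add(-45581, Function('M')(-51, -127)), Rational(1, 2)) = Pow(Add(-45581, 6240), Rational(1, 2)) = Pow(-39341, Rational(1, 2)) = Mul(I, Pow(39341, Rational(1, 2)))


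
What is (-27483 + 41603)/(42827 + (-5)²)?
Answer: 3530/10713 ≈ 0.32951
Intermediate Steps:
(-27483 + 41603)/(42827 + (-5)²) = 14120/(42827 + 25) = 14120/42852 = 14120*(1/42852) = 3530/10713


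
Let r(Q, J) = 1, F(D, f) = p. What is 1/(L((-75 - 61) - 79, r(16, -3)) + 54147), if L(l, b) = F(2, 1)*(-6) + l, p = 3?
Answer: 1/53914 ≈ 1.8548e-5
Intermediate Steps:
F(D, f) = 3
L(l, b) = -18 + l (L(l, b) = 3*(-6) + l = -18 + l)
1/(L((-75 - 61) - 79, r(16, -3)) + 54147) = 1/((-18 + ((-75 - 61) - 79)) + 54147) = 1/((-18 + (-136 - 79)) + 54147) = 1/((-18 - 215) + 54147) = 1/(-233 + 54147) = 1/53914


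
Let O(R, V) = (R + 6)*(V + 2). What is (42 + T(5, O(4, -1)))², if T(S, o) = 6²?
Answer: 6084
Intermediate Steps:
O(R, V) = (2 + V)*(6 + R) (O(R, V) = (6 + R)*(2 + V) = (2 + V)*(6 + R))
T(S, o) = 36
(42 + T(5, O(4, -1)))² = (42 + 36)² = 78² = 6084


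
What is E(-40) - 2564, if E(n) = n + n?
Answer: -2644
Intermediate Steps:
E(n) = 2*n
E(-40) - 2564 = 2*(-40) - 2564 = -80 - 2564 = -2644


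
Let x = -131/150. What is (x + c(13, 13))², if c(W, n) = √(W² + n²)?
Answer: 7622161/22500 - 1703*√2/75 ≈ 306.65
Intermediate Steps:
x = -131/150 (x = -131*1/150 = -131/150 ≈ -0.87333)
(x + c(13, 13))² = (-131/150 + √(13² + 13²))² = (-131/150 + √(169 + 169))² = (-131/150 + √338)² = (-131/150 + 13*√2)²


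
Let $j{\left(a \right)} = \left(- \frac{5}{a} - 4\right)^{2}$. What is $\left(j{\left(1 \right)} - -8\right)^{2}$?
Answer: $7921$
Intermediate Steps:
$j{\left(a \right)} = \left(-4 - \frac{5}{a}\right)^{2}$
$\left(j{\left(1 \right)} - -8\right)^{2} = \left(1^{-2} \left(5 + 4 \cdot 1\right)^{2} - -8\right)^{2} = \left(1 \left(5 + 4\right)^{2} + 8\right)^{2} = \left(1 \cdot 9^{2} + 8\right)^{2} = \left(1 \cdot 81 + 8\right)^{2} = \left(81 + 8\right)^{2} = 89^{2} = 7921$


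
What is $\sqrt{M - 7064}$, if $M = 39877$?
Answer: $\sqrt{32813} \approx 181.14$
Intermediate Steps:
$\sqrt{M - 7064} = \sqrt{39877 - 7064} = \sqrt{32813}$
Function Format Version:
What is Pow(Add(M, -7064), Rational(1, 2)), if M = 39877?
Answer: Pow(32813, Rational(1, 2)) ≈ 181.14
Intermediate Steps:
Pow(Add(M, -7064), Rational(1, 2)) = Pow(Add(39877, -7064), Rational(1, 2)) = Pow(32813, Rational(1, 2))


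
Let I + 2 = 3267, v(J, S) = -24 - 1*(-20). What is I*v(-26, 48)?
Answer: -13060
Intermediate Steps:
v(J, S) = -4 (v(J, S) = -24 + 20 = -4)
I = 3265 (I = -2 + 3267 = 3265)
I*v(-26, 48) = 3265*(-4) = -13060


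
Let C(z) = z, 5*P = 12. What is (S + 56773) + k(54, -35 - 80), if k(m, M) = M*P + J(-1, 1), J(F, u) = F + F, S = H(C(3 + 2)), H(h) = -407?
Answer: 56088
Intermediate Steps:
P = 12/5 (P = (1/5)*12 = 12/5 ≈ 2.4000)
S = -407
J(F, u) = 2*F
k(m, M) = -2 + 12*M/5 (k(m, M) = M*(12/5) + 2*(-1) = 12*M/5 - 2 = -2 + 12*M/5)
(S + 56773) + k(54, -35 - 80) = (-407 + 56773) + (-2 + 12*(-35 - 80)/5) = 56366 + (-2 + (12/5)*(-115)) = 56366 + (-2 - 276) = 56366 - 278 = 56088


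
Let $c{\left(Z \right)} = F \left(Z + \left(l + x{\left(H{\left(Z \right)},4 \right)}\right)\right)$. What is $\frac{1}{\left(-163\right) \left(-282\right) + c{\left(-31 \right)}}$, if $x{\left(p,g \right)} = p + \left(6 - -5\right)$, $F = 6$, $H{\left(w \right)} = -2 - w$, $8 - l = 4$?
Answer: $\frac{1}{46044} \approx 2.1718 \cdot 10^{-5}$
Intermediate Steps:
$l = 4$ ($l = 8 - 4 = 4$)
$x{\left(p,g \right)} = 11 + p$ ($x{\left(p,g \right)} = p + \left(6 + 5\right) = p + 11 = 11 + p$)
$c{\left(Z \right)} = 78$ ($c{\left(Z \right)} = 6 \left(Z + \left(4 + \left(11 - \left(2 + Z\right)\right)\right)\right) = 6 \left(Z + \left(4 - \left(-9 + Z\right)\right)\right) = 6 \left(Z - \left(-13 + Z\right)\right) = 6 \cdot 13 = 78$)
$\frac{1}{\left(-163\right) \left(-282\right) + c{\left(-31 \right)}} = \frac{1}{\left(-163\right) \left(-282\right) + 78} = \frac{1}{45966 + 78} = \frac{1}{46044}$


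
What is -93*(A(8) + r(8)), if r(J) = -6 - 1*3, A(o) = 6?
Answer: 279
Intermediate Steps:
r(J) = -9 (r(J) = -6 - 3 = -9)
-93*(A(8) + r(8)) = -93*(6 - 9) = -93*(-3) = 279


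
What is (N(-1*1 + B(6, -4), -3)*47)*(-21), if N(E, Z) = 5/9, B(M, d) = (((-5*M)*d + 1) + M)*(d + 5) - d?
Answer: -1645/3 ≈ -548.33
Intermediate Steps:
B(M, d) = -d + (5 + d)*(1 + M - 5*M*d) (B(M, d) = ((-5*M*d + 1) + M)*(5 + d) - d = ((1 - 5*M*d) + M)*(5 + d) - d = (1 + M - 5*M*d)*(5 + d) - d = (5 + d)*(1 + M - 5*M*d) - d = -d + (5 + d)*(1 + M - 5*M*d))
N(E, Z) = 5/9 (N(E, Z) = 5*(1/9) = 5/9)
(N(-1*1 + B(6, -4), -3)*47)*(-21) = ((5/9)*47)*(-21) = (235/9)*(-21) = -1645/3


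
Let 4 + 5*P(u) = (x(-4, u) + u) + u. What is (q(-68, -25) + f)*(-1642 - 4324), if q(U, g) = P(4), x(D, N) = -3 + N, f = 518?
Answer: -3096354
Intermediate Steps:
P(u) = -7/5 + 3*u/5 (P(u) = -4/5 + (((-3 + u) + u) + u)/5 = -4/5 + ((-3 + 2*u) + u)/5 = -4/5 + (-3 + 3*u)/5 = -4/5 + (-3/5 + 3*u/5) = -7/5 + 3*u/5)
q(U, g) = 1 (q(U, g) = -7/5 + (3/5)*4 = -7/5 + 12/5 = 1)
(q(-68, -25) + f)*(-1642 - 4324) = (1 + 518)*(-1642 - 4324) = 519*(-5966) = -3096354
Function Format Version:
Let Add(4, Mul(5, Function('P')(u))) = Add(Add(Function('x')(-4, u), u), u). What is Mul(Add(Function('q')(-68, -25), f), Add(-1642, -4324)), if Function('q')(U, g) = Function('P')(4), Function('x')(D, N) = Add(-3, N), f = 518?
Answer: -3096354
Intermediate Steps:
Function('P')(u) = Add(Rational(-7, 5), Mul(Rational(3, 5), u)) (Function('P')(u) = Add(Rational(-4, 5), Mul(Rational(1, 5), Add(Add(Add(-3, u), u), u))) = Add(Rational(-4, 5), Mul(Rational(1, 5), Add(Add(-3, Mul(2, u)), u))) = Add(Rational(-4, 5), Mul(Rational(1, 5), Add(-3, Mul(3, u)))) = Add(Rational(-4, 5), Add(Rational(-3, 5), Mul(Rational(3, 5), u))) = Add(Rational(-7, 5), Mul(Rational(3, 5), u)))
Function('q')(U, g) = 1 (Function('q')(U, g) = Add(Rational(-7, 5), Mul(Rational(3, 5), 4)) = Add(Rational(-7, 5), Rational(12, 5)) = 1)
Mul(Add(Function('q')(-68, -25), f), Add(-1642, -4324)) = Mul(Add(1, 518), Add(-1642, -4324)) = Mul(519, -5966) = -3096354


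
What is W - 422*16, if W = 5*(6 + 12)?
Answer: -6662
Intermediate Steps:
W = 90 (W = 5*18 = 90)
W - 422*16 = 90 - 422*16 = 90 - 6752 = -6662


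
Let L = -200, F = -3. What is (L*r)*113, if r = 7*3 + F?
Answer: -406800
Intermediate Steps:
r = 18 (r = 7*3 - 3 = 21 - 3 = 18)
(L*r)*113 = -200*18*113 = -3600*113 = -406800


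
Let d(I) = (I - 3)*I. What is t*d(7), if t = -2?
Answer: -56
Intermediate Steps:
d(I) = I*(-3 + I) (d(I) = (-3 + I)*I = I*(-3 + I))
t*d(7) = -14*(-3 + 7) = -14*4 = -2*28 = -56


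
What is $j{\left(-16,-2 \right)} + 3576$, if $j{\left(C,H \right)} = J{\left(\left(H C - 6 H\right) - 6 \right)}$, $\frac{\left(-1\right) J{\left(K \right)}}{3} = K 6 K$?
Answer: $-22416$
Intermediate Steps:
$J{\left(K \right)} = - 18 K^{2}$ ($J{\left(K \right)} = - 3 K 6 K = - 3 \cdot 6 K K = - 3 \cdot 6 K^{2} = - 18 K^{2}$)
$j{\left(C,H \right)} = - 18 \left(-6 - 6 H + C H\right)^{2}$ ($j{\left(C,H \right)} = - 18 \left(\left(H C - 6 H\right) - 6\right)^{2} = - 18 \left(\left(C H - 6 H\right) - 6\right)^{2} = - 18 \left(\left(- 6 H + C H\right) - 6\right)^{2} = - 18 \left(-6 - 6 H + C H\right)^{2}$)
$j{\left(-16,-2 \right)} + 3576 = - 18 \left(6 + 6 \left(-2\right) - \left(-16\right) \left(-2\right)\right)^{2} + 3576 = - 18 \left(6 - 12 - 32\right)^{2} + 3576 = - 18 \left(-38\right)^{2} + 3576 = \left(-18\right) 1444 + 3576 = -25992 + 3576 = -22416$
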